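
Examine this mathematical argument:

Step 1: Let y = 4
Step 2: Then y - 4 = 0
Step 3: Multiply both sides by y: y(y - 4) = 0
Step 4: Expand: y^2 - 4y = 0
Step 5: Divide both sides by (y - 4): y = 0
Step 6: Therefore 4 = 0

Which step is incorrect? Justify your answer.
Step 5: Divide both sides by (y - 4): y = 0

Step 5 divides both sides by (y - 4). However, since y = 4, we have (y - 4) = 0. Division by zero is undefined, making this step invalid.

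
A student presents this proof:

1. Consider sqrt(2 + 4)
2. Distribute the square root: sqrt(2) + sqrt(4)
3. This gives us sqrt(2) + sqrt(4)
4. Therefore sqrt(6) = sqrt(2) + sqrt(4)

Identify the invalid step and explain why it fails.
Step 2: Distribute the square root: sqrt(2) + sqrt(4)

Step 2 incorrectly 'distributes' the square root over addition. The square root function does not distribute: sqrt(a + b) ≠ sqrt(a) + sqrt(b). In fact, sqrt(2 + 4) = sqrt(6) ≈ 2.4495, while sqrt(2) + sqrt(4) ≈ 3.4142.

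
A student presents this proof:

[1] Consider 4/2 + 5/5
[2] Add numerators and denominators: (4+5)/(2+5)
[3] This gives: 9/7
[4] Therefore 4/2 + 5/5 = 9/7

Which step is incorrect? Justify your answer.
Step 2: Add numerators and denominators: (4+5)/(2+5)

Step 2 incorrectly adds fractions by separately adding numerators and denominators. This is wrong. The correct method requires a common denominator: 4/2 + 5/5 = (4×5 + 5×2)/(2×5) = 30/10 = 3. The method used gives 9/7, which is different.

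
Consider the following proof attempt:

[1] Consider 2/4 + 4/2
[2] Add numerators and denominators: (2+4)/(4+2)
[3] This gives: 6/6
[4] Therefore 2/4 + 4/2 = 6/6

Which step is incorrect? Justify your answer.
Step 2: Add numerators and denominators: (2+4)/(4+2)

Step 2 incorrectly adds fractions by separately adding numerators and denominators. This is wrong. The correct method requires a common denominator: 2/4 + 4/2 = (2×2 + 4×4)/(4×2) = 20/8 = 5/2. The method used gives 6/6, which is different.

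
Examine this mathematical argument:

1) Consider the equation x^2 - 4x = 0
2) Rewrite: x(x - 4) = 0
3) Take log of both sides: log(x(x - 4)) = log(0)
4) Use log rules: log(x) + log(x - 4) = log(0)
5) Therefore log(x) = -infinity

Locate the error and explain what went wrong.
Step 3: Take log of both sides: log(x(x - 4)) = log(0)

Step 3 takes the logarithm of both sides, resulting in log(0) on the right side. The logarithm is only defined for positive numbers; log(0) is undefined (approaches negative infinity). This operation is invalid.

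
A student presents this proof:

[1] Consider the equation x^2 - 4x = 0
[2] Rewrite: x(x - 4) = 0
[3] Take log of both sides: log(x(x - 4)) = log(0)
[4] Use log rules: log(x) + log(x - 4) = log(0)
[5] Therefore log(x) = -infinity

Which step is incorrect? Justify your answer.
Step 3: Take log of both sides: log(x(x - 4)) = log(0)

Step 3 takes the logarithm of both sides, resulting in log(0) on the right side. The logarithm is only defined for positive numbers; log(0) is undefined (approaches negative infinity). This operation is invalid.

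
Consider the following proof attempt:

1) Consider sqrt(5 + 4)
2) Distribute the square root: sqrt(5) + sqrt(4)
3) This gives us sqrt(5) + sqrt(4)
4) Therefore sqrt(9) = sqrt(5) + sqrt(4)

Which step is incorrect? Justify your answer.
Step 2: Distribute the square root: sqrt(5) + sqrt(4)

Step 2 incorrectly 'distributes' the square root over addition. The square root function does not distribute: sqrt(a + b) ≠ sqrt(a) + sqrt(b). In fact, sqrt(5 + 4) = sqrt(9) ≈ 3.0000, while sqrt(5) + sqrt(4) ≈ 4.2361.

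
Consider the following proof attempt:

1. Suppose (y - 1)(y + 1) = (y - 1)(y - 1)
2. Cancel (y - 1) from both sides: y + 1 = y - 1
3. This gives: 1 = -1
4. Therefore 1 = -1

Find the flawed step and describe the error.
Step 2: Cancel (y - 1) from both sides: y + 1 = y - 1

Step 2 cancels (y - 1) from both sides. This is only valid if (y - 1) ≠ 0, i.e., y ≠ 1. When y = 1, both sides equal zero regardless of the other factors. The correct approach requires considering y = 1 as a separate case.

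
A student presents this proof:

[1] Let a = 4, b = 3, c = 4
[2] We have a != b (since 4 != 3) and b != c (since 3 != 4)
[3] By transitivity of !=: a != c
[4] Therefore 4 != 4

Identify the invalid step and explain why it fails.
Step 3: By transitivity of !=: a != c

Step 3 incorrectly applies transitivity to the '!=' relation. Transitivity states: if a R b and b R c, then a R c. However, '!=' is not transitive. Counterexample: 4 != 3 and 3 != 4, but 4 = 4 (both equal 4). Transitivity holds for relations like <, <=, =, but not for !=.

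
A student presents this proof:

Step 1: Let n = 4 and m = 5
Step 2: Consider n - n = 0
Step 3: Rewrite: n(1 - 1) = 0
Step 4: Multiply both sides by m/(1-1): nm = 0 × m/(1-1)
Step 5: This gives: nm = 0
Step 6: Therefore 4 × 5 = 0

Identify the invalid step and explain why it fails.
Step 4: Multiply both sides by m/(1-1): nm = 0 × m/(1-1)

Step 4 multiplies both sides by m/(1-1). However, 1-1 = 0, so this is multiplication by m/0, which is undefined. We cannot multiply by an undefined expression.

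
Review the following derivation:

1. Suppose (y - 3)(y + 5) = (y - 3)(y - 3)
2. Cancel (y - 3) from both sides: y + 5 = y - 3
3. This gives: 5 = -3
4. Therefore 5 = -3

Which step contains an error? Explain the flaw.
Step 2: Cancel (y - 3) from both sides: y + 5 = y - 3

Step 2 cancels (y - 3) from both sides. This is only valid if (y - 3) ≠ 0, i.e., y ≠ 3. When y = 3, both sides equal zero regardless of the other factors. The correct approach requires considering y = 3 as a separate case.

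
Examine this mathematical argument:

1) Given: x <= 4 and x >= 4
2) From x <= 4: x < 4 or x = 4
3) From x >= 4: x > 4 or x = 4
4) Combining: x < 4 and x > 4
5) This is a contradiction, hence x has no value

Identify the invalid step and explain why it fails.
Step 4: Combining: x < 4 and x > 4

Step 4 incorrectly combines the conditions. From x <= 4 and x >= 4, the intersection is x = 4. The error treats the 'or' cases as 'and' requirements. The correct conclusion is that x = 4 is the unique solution, not that no solution exists.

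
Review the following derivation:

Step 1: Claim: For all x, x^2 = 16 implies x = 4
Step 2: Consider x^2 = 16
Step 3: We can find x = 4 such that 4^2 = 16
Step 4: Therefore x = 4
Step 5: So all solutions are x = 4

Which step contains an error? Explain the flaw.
Step 4: Therefore x = 4

Step 4 incorrectly concludes that x = 4 is the only solution. The proof shows that x = 4 is A solution (existence), but does not show it is the ONLY solution (uniqueness). In fact, x = -4 is also a solution since (-4)^2 = 16. Finding one solution doesn't prove there are no others.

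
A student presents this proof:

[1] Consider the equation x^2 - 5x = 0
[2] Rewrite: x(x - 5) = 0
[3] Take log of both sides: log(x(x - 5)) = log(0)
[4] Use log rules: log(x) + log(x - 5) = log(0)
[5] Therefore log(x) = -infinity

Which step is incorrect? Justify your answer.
Step 3: Take log of both sides: log(x(x - 5)) = log(0)

Step 3 takes the logarithm of both sides, resulting in log(0) on the right side. The logarithm is only defined for positive numbers; log(0) is undefined (approaches negative infinity). This operation is invalid.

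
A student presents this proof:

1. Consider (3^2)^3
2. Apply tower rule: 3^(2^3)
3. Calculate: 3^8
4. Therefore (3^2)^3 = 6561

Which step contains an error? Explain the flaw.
Step 2: Apply tower rule: 3^(2^3)

Step 2 incorrectly states that (a^b)^c = a^(b^c). The correct rule is (a^b)^c = a^(b×c). The actual value is (3^2)^3 = 3^6 = 729, not 3^8 = 6561.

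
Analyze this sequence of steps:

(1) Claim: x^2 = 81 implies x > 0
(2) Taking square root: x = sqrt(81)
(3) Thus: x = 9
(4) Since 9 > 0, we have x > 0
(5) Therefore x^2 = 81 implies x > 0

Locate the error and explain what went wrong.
Step 2: Taking square root: x = sqrt(81)

Step 2 takes the square root and assumes the positive root only. The equation x^2 = 81 actually has two solutions: x = 9 and x = -9. The proof silently assumes x > 0 without justification, then uses this assumption to conclude x > 0, which is circular. The counterexample x = -9 shows the claim is false.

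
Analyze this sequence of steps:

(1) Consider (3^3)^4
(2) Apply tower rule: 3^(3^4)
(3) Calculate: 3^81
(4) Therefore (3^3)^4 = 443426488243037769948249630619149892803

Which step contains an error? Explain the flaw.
Step 2: Apply tower rule: 3^(3^4)

Step 2 incorrectly states that (a^b)^c = a^(b^c). The correct rule is (a^b)^c = a^(b×c). The actual value is (3^3)^4 = 3^12 = 531441, not 3^81 = 443426488243037769948249630619149892803.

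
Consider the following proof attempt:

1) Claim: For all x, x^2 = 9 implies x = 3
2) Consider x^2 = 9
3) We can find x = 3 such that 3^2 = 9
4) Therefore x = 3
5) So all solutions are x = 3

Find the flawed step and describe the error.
Step 4: Therefore x = 3

Step 4 incorrectly concludes that x = 3 is the only solution. The proof shows that x = 3 is A solution (existence), but does not show it is the ONLY solution (uniqueness). In fact, x = -3 is also a solution since (-3)^2 = 9. Finding one solution doesn't prove there are no others.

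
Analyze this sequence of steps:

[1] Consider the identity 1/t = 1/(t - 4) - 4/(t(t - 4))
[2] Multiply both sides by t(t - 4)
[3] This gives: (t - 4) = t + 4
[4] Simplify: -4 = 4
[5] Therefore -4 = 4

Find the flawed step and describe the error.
Step 3: This gives: (t - 4) = t + 4

Step 3 makes a sign error when clearing denominators. Multiplying -4/(t(t - 4)) by t(t - 4) gives -4, not +4. The correct result is (t - 4) = t - 4, which is trivially true, not (t - 4) = t + 4. (Step 1 is a valid identity: 1/(t - 4) - 4/(t(t - 4)) = (t - 4)/(t(t - 4)) = 1/t.)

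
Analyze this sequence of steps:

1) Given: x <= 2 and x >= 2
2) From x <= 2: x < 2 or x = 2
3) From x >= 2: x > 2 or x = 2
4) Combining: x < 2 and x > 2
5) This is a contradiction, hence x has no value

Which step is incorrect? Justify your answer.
Step 4: Combining: x < 2 and x > 2

Step 4 incorrectly combines the conditions. From x <= 2 and x >= 2, the intersection is x = 2. The error treats the 'or' cases as 'and' requirements. The correct conclusion is that x = 2 is the unique solution, not that no solution exists.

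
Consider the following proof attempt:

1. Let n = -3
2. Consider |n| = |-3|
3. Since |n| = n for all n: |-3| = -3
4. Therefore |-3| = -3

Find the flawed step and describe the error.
Step 3: Since |n| = n for all n: |-3| = -3

Step 3 incorrectly states that |n| = n for all n. The correct definition is |n| = n when n >= 0, and |n| = -n when n < 0. Since -3 < 0, we have |-3| = -(-3) = 3, not -3.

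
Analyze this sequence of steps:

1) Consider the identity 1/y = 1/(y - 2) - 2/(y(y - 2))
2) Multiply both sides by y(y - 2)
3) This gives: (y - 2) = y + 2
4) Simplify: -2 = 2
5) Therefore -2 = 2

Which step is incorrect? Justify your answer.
Step 3: This gives: (y - 2) = y + 2

Step 3 makes a sign error when clearing denominators. Multiplying -2/(y(y - 2)) by y(y - 2) gives -2, not +2. The correct result is (y - 2) = y - 2, which is trivially true, not (y - 2) = y + 2. (Step 1 is a valid identity: 1/(y - 2) - 2/(y(y - 2)) = (y - 2)/(y(y - 2)) = 1/y.)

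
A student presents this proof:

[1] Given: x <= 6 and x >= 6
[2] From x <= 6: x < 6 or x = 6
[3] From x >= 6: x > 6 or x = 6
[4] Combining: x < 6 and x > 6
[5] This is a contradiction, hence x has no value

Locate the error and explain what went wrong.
Step 4: Combining: x < 6 and x > 6

Step 4 incorrectly combines the conditions. From x <= 6 and x >= 6, the intersection is x = 6. The error treats the 'or' cases as 'and' requirements. The correct conclusion is that x = 6 is the unique solution, not that no solution exists.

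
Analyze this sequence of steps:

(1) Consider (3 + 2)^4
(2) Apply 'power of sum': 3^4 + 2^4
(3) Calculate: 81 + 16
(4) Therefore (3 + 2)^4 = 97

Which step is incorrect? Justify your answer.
Step 2: Apply 'power of sum': 3^4 + 2^4

Step 2 incorrectly applies a non-existent rule '(a+b)^n = a^n + b^n'. This is false in general. The correct expansion uses the binomial theorem. The actual value is (3 + 2)^4 = 5^4 = 625, not 97.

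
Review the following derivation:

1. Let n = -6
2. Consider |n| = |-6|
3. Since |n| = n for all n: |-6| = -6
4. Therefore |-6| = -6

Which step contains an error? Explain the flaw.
Step 3: Since |n| = n for all n: |-6| = -6

Step 3 incorrectly states that |n| = n for all n. The correct definition is |n| = n when n >= 0, and |n| = -n when n < 0. Since -6 < 0, we have |-6| = -(-6) = 6, not -6.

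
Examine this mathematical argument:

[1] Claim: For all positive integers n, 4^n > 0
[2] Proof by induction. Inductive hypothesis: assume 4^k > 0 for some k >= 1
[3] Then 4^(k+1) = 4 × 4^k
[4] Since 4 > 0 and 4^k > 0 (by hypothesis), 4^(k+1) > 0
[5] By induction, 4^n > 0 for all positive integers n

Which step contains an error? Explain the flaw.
Step 5: By induction, 4^n > 0 for all positive integers n

Step 5 concludes the proof by induction, but no base case was ever established. A valid induction proof requires: (1) a base case proving 4^1 > 0, and (2) an inductive step showing IF 4^k > 0 THEN 4^(k+1) > 0. Steps 2-4 correctly establish the inductive step, but without the base case the conclusion in step 5 does not follow.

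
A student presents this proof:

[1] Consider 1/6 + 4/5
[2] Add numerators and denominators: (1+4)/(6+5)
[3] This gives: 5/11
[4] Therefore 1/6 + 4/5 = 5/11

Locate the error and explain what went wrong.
Step 2: Add numerators and denominators: (1+4)/(6+5)

Step 2 incorrectly adds fractions by separately adding numerators and denominators. This is wrong. The correct method requires a common denominator: 1/6 + 4/5 = (1×5 + 4×6)/(6×5) = 29/30 = 29/30. The method used gives 5/11, which is different.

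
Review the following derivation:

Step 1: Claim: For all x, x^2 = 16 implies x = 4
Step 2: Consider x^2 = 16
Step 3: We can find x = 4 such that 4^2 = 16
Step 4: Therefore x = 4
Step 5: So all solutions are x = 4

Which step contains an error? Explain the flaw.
Step 4: Therefore x = 4

Step 4 incorrectly concludes that x = 4 is the only solution. The proof shows that x = 4 is A solution (existence), but does not show it is the ONLY solution (uniqueness). In fact, x = -4 is also a solution since (-4)^2 = 16. Finding one solution doesn't prove there are no others.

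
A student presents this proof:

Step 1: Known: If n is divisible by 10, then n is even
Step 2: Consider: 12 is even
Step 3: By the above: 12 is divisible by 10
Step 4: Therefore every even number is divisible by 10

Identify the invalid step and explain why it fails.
Step 3: By the above: 12 is divisible by 10

Step 3 commits the fallacy of affirming the consequent. The known fact 'divisible by 10 → even' does NOT imply 'even → divisible by 10'. That would be the converse, which is false. For example, 12 is even but 12 ÷ 10 = 1.20, which is not an integer.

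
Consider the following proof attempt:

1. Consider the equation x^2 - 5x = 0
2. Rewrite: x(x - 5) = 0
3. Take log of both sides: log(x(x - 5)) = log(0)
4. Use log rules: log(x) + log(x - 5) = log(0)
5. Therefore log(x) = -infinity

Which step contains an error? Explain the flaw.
Step 3: Take log of both sides: log(x(x - 5)) = log(0)

Step 3 takes the logarithm of both sides, resulting in log(0) on the right side. The logarithm is only defined for positive numbers; log(0) is undefined (approaches negative infinity). This operation is invalid.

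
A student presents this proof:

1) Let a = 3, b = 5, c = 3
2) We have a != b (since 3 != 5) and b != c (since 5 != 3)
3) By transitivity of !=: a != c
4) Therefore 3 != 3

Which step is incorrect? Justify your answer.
Step 3: By transitivity of !=: a != c

Step 3 incorrectly applies transitivity to the '!=' relation. Transitivity states: if a R b and b R c, then a R c. However, '!=' is not transitive. Counterexample: 3 != 5 and 5 != 3, but 3 = 3 (both equal 3). Transitivity holds for relations like <, <=, =, but not for !=.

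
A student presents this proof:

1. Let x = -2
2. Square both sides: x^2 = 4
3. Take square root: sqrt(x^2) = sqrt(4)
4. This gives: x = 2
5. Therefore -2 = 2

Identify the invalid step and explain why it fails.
Step 4: This gives: x = 2

Step 4 incorrectly states that sqrt(x^2) = x. The correct identity is sqrt(x^2) = |x|. Since x = -2 < 0, we have sqrt(x^2) = |-2| = 2, not x = -2.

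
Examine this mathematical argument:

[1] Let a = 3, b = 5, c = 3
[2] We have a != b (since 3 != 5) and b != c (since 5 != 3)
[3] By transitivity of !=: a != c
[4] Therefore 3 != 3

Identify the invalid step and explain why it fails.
Step 3: By transitivity of !=: a != c

Step 3 incorrectly applies transitivity to the '!=' relation. Transitivity states: if a R b and b R c, then a R c. However, '!=' is not transitive. Counterexample: 3 != 5 and 5 != 3, but 3 = 3 (both equal 3). Transitivity holds for relations like <, <=, =, but not for !=.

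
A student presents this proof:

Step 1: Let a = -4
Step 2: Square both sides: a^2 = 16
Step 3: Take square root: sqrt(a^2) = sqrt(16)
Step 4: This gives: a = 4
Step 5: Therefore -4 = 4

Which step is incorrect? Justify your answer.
Step 4: This gives: a = 4

Step 4 incorrectly states that sqrt(a^2) = a. The correct identity is sqrt(a^2) = |a|. Since a = -4 < 0, we have sqrt(a^2) = |-4| = 4, not a = -4.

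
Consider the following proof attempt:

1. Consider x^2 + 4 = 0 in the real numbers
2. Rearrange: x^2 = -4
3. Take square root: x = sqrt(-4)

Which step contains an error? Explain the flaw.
Step 3: Take square root: x = sqrt(-4)

Step 3 takes the square root of -4, which is negative. In the real number system, the square root of a negative number is undefined. The equation x^2 + 4 = 0 has no real solutions. Square roots of negative numbers only exist in the complex numbers.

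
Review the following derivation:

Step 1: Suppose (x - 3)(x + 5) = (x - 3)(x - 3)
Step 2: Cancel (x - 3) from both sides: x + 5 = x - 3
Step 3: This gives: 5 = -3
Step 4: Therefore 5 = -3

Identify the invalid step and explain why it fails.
Step 2: Cancel (x - 3) from both sides: x + 5 = x - 3

Step 2 cancels (x - 3) from both sides. This is only valid if (x - 3) ≠ 0, i.e., x ≠ 3. When x = 3, both sides equal zero regardless of the other factors. The correct approach requires considering x = 3 as a separate case.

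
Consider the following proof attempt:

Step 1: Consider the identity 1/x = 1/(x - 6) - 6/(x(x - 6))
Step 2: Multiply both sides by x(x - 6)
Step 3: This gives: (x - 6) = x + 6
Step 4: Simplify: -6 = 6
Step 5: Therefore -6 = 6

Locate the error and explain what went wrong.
Step 3: This gives: (x - 6) = x + 6

Step 3 makes a sign error when clearing denominators. Multiplying -6/(x(x - 6)) by x(x - 6) gives -6, not +6. The correct result is (x - 6) = x - 6, which is trivially true, not (x - 6) = x + 6. (Step 1 is a valid identity: 1/(x - 6) - 6/(x(x - 6)) = (x - 6)/(x(x - 6)) = 1/x.)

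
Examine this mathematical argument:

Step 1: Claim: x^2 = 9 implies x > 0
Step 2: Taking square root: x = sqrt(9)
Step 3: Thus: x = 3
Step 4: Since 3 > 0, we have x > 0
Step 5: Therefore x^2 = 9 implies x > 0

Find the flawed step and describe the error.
Step 2: Taking square root: x = sqrt(9)

Step 2 takes the square root and assumes the positive root only. The equation x^2 = 9 actually has two solutions: x = 3 and x = -3. The proof silently assumes x > 0 without justification, then uses this assumption to conclude x > 0, which is circular. The counterexample x = -3 shows the claim is false.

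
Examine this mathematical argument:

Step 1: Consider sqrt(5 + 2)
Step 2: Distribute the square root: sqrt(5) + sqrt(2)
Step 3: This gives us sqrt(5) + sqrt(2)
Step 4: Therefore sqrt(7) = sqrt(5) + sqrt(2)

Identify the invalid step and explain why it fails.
Step 2: Distribute the square root: sqrt(5) + sqrt(2)

Step 2 incorrectly 'distributes' the square root over addition. The square root function does not distribute: sqrt(a + b) ≠ sqrt(a) + sqrt(b). In fact, sqrt(5 + 2) = sqrt(7) ≈ 2.6458, while sqrt(5) + sqrt(2) ≈ 3.6503.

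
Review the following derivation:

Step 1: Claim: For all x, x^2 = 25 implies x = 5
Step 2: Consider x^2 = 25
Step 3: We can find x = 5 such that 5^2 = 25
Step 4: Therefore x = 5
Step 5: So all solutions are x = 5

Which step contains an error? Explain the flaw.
Step 4: Therefore x = 5

Step 4 incorrectly concludes that x = 5 is the only solution. The proof shows that x = 5 is A solution (existence), but does not show it is the ONLY solution (uniqueness). In fact, x = -5 is also a solution since (-5)^2 = 25. Finding one solution doesn't prove there are no others.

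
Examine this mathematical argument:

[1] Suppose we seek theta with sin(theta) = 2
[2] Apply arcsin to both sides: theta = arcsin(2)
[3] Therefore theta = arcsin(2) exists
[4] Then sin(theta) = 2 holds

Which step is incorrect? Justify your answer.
Step 2: Apply arcsin to both sides: theta = arcsin(2)

Step 2 applies arcsin to 2. However, arcsin(x) is only defined for x in [-1, 1] because sin(theta) can only produce values in that range. Since |2| > 1, arcsin(2) is undefined. There is no angle whose sine equals 2.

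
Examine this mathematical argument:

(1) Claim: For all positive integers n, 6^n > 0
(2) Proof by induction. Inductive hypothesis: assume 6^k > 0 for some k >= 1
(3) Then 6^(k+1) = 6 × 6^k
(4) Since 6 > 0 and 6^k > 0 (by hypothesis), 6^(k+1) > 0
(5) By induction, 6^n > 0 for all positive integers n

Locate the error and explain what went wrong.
Step 5: By induction, 6^n > 0 for all positive integers n

Step 5 concludes the proof by induction, but no base case was ever established. A valid induction proof requires: (1) a base case proving 6^1 > 0, and (2) an inductive step showing IF 6^k > 0 THEN 6^(k+1) > 0. Steps 2-4 correctly establish the inductive step, but without the base case the conclusion in step 5 does not follow.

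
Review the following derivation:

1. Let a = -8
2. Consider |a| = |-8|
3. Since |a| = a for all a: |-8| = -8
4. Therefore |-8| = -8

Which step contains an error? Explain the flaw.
Step 3: Since |a| = a for all a: |-8| = -8

Step 3 incorrectly states that |a| = a for all a. The correct definition is |a| = a when a >= 0, and |a| = -a when a < 0. Since -8 < 0, we have |-8| = -(-8) = 8, not -8.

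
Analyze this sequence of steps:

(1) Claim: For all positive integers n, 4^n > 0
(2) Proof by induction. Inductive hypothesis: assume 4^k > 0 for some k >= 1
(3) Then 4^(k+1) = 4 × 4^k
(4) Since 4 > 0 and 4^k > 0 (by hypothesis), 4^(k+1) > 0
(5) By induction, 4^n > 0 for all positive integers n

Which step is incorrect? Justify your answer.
Step 5: By induction, 4^n > 0 for all positive integers n

Step 5 concludes the proof by induction, but no base case was ever established. A valid induction proof requires: (1) a base case proving 4^1 > 0, and (2) an inductive step showing IF 4^k > 0 THEN 4^(k+1) > 0. Steps 2-4 correctly establish the inductive step, but without the base case the conclusion in step 5 does not follow.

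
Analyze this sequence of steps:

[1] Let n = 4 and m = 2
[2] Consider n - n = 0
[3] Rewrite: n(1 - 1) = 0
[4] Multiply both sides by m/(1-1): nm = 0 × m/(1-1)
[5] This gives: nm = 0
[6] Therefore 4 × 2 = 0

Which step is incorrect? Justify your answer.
Step 4: Multiply both sides by m/(1-1): nm = 0 × m/(1-1)

Step 4 multiplies both sides by m/(1-1). However, 1-1 = 0, so this is multiplication by m/0, which is undefined. We cannot multiply by an undefined expression.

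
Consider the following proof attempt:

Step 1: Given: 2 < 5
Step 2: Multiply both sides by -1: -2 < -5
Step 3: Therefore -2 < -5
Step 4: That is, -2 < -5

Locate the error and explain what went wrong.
Step 2: Multiply both sides by -1: -2 < -5

Step 2 multiplies both sides by -1 but fails to reverse the inequality sign. When multiplying (or dividing) an inequality by a negative number, the direction must be reversed. Since 2 < 5, we should get -2 > -5, i.e., -2 > -5.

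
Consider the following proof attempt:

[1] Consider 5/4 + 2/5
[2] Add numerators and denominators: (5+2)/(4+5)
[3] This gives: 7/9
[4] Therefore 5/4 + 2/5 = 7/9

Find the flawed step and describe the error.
Step 2: Add numerators and denominators: (5+2)/(4+5)

Step 2 incorrectly adds fractions by separately adding numerators and denominators. This is wrong. The correct method requires a common denominator: 5/4 + 2/5 = (5×5 + 2×4)/(4×5) = 33/20 = 33/20. The method used gives 7/9, which is different.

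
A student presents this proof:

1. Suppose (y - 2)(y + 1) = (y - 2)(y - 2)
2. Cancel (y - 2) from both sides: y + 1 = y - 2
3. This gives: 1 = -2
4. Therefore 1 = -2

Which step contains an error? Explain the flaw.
Step 2: Cancel (y - 2) from both sides: y + 1 = y - 2

Step 2 cancels (y - 2) from both sides. This is only valid if (y - 2) ≠ 0, i.e., y ≠ 2. When y = 2, both sides equal zero regardless of the other factors. The correct approach requires considering y = 2 as a separate case.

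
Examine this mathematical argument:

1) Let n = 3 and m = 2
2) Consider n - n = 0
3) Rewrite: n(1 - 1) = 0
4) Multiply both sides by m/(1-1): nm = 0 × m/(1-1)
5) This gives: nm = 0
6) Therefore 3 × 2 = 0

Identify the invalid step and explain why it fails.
Step 4: Multiply both sides by m/(1-1): nm = 0 × m/(1-1)

Step 4 multiplies both sides by m/(1-1). However, 1-1 = 0, so this is multiplication by m/0, which is undefined. We cannot multiply by an undefined expression.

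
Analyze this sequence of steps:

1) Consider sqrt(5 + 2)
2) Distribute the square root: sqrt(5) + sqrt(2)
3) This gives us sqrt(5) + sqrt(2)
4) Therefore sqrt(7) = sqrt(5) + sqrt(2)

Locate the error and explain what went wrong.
Step 2: Distribute the square root: sqrt(5) + sqrt(2)

Step 2 incorrectly 'distributes' the square root over addition. The square root function does not distribute: sqrt(a + b) ≠ sqrt(a) + sqrt(b). In fact, sqrt(5 + 2) = sqrt(7) ≈ 2.6458, while sqrt(5) + sqrt(2) ≈ 3.6503.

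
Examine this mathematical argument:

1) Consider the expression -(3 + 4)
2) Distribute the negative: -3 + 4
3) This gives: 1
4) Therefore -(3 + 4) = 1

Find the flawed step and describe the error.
Step 2: Distribute the negative: -3 + 4

Step 2 incorrectly distributes the negative sign. The correct distribution is -(3 + 4) = -3 - 4 = -7. The negative must be applied to both terms, not just the first. The error treats -(3 + 4) as -3 + 4, which equals 1 instead of -7.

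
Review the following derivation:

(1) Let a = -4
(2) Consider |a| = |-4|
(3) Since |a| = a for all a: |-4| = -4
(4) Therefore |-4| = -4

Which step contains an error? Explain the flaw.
Step 3: Since |a| = a for all a: |-4| = -4

Step 3 incorrectly states that |a| = a for all a. The correct definition is |a| = a when a >= 0, and |a| = -a when a < 0. Since -4 < 0, we have |-4| = -(-4) = 4, not -4.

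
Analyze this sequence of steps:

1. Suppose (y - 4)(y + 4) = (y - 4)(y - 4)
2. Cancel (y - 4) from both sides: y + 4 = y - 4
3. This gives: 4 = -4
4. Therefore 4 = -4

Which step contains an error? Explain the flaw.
Step 2: Cancel (y - 4) from both sides: y + 4 = y - 4

Step 2 cancels (y - 4) from both sides. This is only valid if (y - 4) ≠ 0, i.e., y ≠ 4. When y = 4, both sides equal zero regardless of the other factors. The correct approach requires considering y = 4 as a separate case.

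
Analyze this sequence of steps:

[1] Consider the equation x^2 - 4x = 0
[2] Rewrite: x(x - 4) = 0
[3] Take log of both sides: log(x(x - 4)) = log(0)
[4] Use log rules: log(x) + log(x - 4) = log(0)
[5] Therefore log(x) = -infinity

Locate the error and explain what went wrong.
Step 3: Take log of both sides: log(x(x - 4)) = log(0)

Step 3 takes the logarithm of both sides, resulting in log(0) on the right side. The logarithm is only defined for positive numbers; log(0) is undefined (approaches negative infinity). This operation is invalid.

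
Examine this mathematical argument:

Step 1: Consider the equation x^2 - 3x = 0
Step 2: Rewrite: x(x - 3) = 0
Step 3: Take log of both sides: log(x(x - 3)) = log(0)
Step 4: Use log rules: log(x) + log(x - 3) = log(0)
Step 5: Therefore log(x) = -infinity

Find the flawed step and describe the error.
Step 3: Take log of both sides: log(x(x - 3)) = log(0)

Step 3 takes the logarithm of both sides, resulting in log(0) on the right side. The logarithm is only defined for positive numbers; log(0) is undefined (approaches negative infinity). This operation is invalid.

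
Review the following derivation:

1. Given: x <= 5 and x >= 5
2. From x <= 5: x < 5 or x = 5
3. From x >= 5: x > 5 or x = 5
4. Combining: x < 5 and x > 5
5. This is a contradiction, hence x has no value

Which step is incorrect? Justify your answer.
Step 4: Combining: x < 5 and x > 5

Step 4 incorrectly combines the conditions. From x <= 5 and x >= 5, the intersection is x = 5. The error treats the 'or' cases as 'and' requirements. The correct conclusion is that x = 5 is the unique solution, not that no solution exists.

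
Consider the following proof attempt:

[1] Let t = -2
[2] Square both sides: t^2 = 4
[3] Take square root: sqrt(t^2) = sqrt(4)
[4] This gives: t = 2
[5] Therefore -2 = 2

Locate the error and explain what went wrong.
Step 4: This gives: t = 2

Step 4 incorrectly states that sqrt(t^2) = t. The correct identity is sqrt(t^2) = |t|. Since t = -2 < 0, we have sqrt(t^2) = |-2| = 2, not t = -2.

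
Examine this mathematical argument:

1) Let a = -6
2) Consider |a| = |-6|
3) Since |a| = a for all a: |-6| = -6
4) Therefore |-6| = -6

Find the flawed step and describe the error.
Step 3: Since |a| = a for all a: |-6| = -6

Step 3 incorrectly states that |a| = a for all a. The correct definition is |a| = a when a >= 0, and |a| = -a when a < 0. Since -6 < 0, we have |-6| = -(-6) = 6, not -6.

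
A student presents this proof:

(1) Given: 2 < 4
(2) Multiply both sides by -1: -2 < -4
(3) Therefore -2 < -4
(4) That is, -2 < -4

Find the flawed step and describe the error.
Step 2: Multiply both sides by -1: -2 < -4

Step 2 multiplies both sides by -1 but fails to reverse the inequality sign. When multiplying (or dividing) an inequality by a negative number, the direction must be reversed. Since 2 < 4, we should get -2 > -4, i.e., -2 > -4.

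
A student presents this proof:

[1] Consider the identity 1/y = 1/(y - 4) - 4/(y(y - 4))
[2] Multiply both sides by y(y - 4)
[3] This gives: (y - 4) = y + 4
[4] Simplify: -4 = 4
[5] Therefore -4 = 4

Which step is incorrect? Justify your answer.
Step 3: This gives: (y - 4) = y + 4

Step 3 makes a sign error when clearing denominators. Multiplying -4/(y(y - 4)) by y(y - 4) gives -4, not +4. The correct result is (y - 4) = y - 4, which is trivially true, not (y - 4) = y + 4. (Step 1 is a valid identity: 1/(y - 4) - 4/(y(y - 4)) = (y - 4)/(y(y - 4)) = 1/y.)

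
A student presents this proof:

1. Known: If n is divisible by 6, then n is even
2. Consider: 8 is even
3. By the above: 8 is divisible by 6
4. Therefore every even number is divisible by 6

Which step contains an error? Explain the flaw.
Step 3: By the above: 8 is divisible by 6

Step 3 commits the fallacy of affirming the consequent. The known fact 'divisible by 6 → even' does NOT imply 'even → divisible by 6'. That would be the converse, which is false. For example, 8 is even but 8 ÷ 6 = 1.33, which is not an integer.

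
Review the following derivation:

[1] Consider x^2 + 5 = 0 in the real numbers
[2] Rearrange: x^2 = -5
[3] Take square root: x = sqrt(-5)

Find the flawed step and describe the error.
Step 3: Take square root: x = sqrt(-5)

Step 3 takes the square root of -5, which is negative. In the real number system, the square root of a negative number is undefined. The equation x^2 + 5 = 0 has no real solutions. Square roots of negative numbers only exist in the complex numbers.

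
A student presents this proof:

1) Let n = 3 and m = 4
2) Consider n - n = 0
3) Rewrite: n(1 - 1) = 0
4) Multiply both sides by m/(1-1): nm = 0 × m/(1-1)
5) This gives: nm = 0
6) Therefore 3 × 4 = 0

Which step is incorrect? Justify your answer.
Step 4: Multiply both sides by m/(1-1): nm = 0 × m/(1-1)

Step 4 multiplies both sides by m/(1-1). However, 1-1 = 0, so this is multiplication by m/0, which is undefined. We cannot multiply by an undefined expression.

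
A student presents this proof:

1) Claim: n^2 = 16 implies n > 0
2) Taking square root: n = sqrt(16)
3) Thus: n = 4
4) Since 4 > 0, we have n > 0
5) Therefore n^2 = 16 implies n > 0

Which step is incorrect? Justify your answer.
Step 2: Taking square root: n = sqrt(16)

Step 2 takes the square root and assumes the positive root only. The equation n^2 = 16 actually has two solutions: n = 4 and n = -4. The proof silently assumes n > 0 without justification, then uses this assumption to conclude n > 0, which is circular. The counterexample n = -4 shows the claim is false.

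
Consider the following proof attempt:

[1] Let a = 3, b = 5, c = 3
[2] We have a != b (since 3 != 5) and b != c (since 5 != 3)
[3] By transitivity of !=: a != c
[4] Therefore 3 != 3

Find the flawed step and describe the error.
Step 3: By transitivity of !=: a != c

Step 3 incorrectly applies transitivity to the '!=' relation. Transitivity states: if a R b and b R c, then a R c. However, '!=' is not transitive. Counterexample: 3 != 5 and 5 != 3, but 3 = 3 (both equal 3). Transitivity holds for relations like <, <=, =, but not for !=.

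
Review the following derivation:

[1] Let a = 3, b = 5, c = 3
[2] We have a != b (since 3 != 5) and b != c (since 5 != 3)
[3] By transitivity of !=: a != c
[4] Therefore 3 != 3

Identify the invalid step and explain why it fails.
Step 3: By transitivity of !=: a != c

Step 3 incorrectly applies transitivity to the '!=' relation. Transitivity states: if a R b and b R c, then a R c. However, '!=' is not transitive. Counterexample: 3 != 5 and 5 != 3, but 3 = 3 (both equal 3). Transitivity holds for relations like <, <=, =, but not for !=.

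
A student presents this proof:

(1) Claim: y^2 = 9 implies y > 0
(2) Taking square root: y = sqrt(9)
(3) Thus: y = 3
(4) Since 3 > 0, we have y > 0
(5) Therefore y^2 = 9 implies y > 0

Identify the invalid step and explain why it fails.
Step 2: Taking square root: y = sqrt(9)

Step 2 takes the square root and assumes the positive root only. The equation y^2 = 9 actually has two solutions: y = 3 and y = -3. The proof silently assumes y > 0 without justification, then uses this assumption to conclude y > 0, which is circular. The counterexample y = -3 shows the claim is false.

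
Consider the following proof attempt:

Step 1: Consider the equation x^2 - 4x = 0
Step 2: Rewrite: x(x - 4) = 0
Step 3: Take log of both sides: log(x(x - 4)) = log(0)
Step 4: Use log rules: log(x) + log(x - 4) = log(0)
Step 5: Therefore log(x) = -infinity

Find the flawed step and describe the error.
Step 3: Take log of both sides: log(x(x - 4)) = log(0)

Step 3 takes the logarithm of both sides, resulting in log(0) on the right side. The logarithm is only defined for positive numbers; log(0) is undefined (approaches negative infinity). This operation is invalid.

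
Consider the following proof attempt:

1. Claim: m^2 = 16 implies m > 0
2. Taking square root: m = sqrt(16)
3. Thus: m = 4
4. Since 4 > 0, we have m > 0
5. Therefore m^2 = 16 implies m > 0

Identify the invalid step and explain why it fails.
Step 2: Taking square root: m = sqrt(16)

Step 2 takes the square root and assumes the positive root only. The equation m^2 = 16 actually has two solutions: m = 4 and m = -4. The proof silently assumes m > 0 without justification, then uses this assumption to conclude m > 0, which is circular. The counterexample m = -4 shows the claim is false.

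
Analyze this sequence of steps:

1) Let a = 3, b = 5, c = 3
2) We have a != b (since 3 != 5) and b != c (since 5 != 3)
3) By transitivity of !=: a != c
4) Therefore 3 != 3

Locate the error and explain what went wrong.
Step 3: By transitivity of !=: a != c

Step 3 incorrectly applies transitivity to the '!=' relation. Transitivity states: if a R b and b R c, then a R c. However, '!=' is not transitive. Counterexample: 3 != 5 and 5 != 3, but 3 = 3 (both equal 3). Transitivity holds for relations like <, <=, =, but not for !=.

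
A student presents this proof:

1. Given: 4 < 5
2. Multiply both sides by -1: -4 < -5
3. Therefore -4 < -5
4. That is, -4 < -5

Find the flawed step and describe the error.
Step 2: Multiply both sides by -1: -4 < -5

Step 2 multiplies both sides by -1 but fails to reverse the inequality sign. When multiplying (or dividing) an inequality by a negative number, the direction must be reversed. Since 4 < 5, we should get -4 > -5, i.e., -4 > -5.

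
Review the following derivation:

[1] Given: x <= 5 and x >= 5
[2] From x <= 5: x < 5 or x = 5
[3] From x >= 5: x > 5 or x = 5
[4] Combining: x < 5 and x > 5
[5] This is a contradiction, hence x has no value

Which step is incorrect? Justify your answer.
Step 4: Combining: x < 5 and x > 5

Step 4 incorrectly combines the conditions. From x <= 5 and x >= 5, the intersection is x = 5. The error treats the 'or' cases as 'and' requirements. The correct conclusion is that x = 5 is the unique solution, not that no solution exists.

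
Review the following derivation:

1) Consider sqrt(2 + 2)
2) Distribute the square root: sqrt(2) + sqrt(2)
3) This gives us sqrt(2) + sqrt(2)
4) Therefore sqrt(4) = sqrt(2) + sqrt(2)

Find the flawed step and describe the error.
Step 2: Distribute the square root: sqrt(2) + sqrt(2)

Step 2 incorrectly 'distributes' the square root over addition. The square root function does not distribute: sqrt(a + b) ≠ sqrt(a) + sqrt(b). In fact, sqrt(2 + 2) = sqrt(4) ≈ 2.0000, while sqrt(2) + sqrt(2) ≈ 2.8284.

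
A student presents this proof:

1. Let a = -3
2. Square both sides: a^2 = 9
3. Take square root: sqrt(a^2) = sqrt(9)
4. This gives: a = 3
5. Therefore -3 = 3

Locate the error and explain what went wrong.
Step 4: This gives: a = 3

Step 4 incorrectly states that sqrt(a^2) = a. The correct identity is sqrt(a^2) = |a|. Since a = -3 < 0, we have sqrt(a^2) = |-3| = 3, not a = -3.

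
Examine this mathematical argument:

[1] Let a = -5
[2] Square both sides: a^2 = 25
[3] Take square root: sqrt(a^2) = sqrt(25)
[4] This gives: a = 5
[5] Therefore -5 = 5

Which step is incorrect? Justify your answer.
Step 4: This gives: a = 5

Step 4 incorrectly states that sqrt(a^2) = a. The correct identity is sqrt(a^2) = |a|. Since a = -5 < 0, we have sqrt(a^2) = |-5| = 5, not a = -5.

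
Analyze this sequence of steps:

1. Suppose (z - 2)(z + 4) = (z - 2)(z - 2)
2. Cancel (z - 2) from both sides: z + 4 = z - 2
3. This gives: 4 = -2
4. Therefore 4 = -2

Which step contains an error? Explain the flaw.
Step 2: Cancel (z - 2) from both sides: z + 4 = z - 2

Step 2 cancels (z - 2) from both sides. This is only valid if (z - 2) ≠ 0, i.e., z ≠ 2. When z = 2, both sides equal zero regardless of the other factors. The correct approach requires considering z = 2 as a separate case.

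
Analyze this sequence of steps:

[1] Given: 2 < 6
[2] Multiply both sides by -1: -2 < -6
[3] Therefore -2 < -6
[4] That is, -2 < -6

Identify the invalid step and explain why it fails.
Step 2: Multiply both sides by -1: -2 < -6

Step 2 multiplies both sides by -1 but fails to reverse the inequality sign. When multiplying (or dividing) an inequality by a negative number, the direction must be reversed. Since 2 < 6, we should get -2 > -6, i.e., -2 > -6.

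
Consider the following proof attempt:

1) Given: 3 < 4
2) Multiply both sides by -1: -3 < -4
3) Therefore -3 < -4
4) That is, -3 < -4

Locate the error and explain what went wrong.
Step 2: Multiply both sides by -1: -3 < -4

Step 2 multiplies both sides by -1 but fails to reverse the inequality sign. When multiplying (or dividing) an inequality by a negative number, the direction must be reversed. Since 3 < 4, we should get -3 > -4, i.e., -3 > -4.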